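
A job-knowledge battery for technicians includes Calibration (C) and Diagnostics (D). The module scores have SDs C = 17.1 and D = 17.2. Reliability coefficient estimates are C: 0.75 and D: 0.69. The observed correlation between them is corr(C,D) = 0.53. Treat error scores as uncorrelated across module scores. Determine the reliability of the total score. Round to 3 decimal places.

0.817

Var(C+D) = 17.1² + 17.2² + 2·[17.1·17.2·0.53] = 588.25 + 311.767 = 900.017.
With uncorrelated errors the cross-covariances are all true-score covariance, so they carry over unchanged; only the diagonal terms shrink to ρᵢσᵢ².
True-score variance = [17.1²·0.75 + 17.2²·0.69] + 311.767 = 423.437 + 311.767 = 735.204.
Reliability = 735.204 / 900.017 = 0.817.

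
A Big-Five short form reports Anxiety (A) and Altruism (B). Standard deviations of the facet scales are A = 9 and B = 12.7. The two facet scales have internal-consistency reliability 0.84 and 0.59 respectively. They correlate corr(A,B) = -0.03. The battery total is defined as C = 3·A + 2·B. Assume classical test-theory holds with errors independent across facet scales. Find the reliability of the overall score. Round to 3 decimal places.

Var(C) = 3²·9² + 2²·12.7² + 2·[6·9·12.7·(-0.03)] = 1374.16 − 41.148 = 1333.01.
Under uncorrelated errors the observed covariances equal the true-score covariances, so only the own-variance terms attenuate.
True-score variance = [3²·9²·0.84 + 2²·12.7²·0.59] − 41.148 = 993.004 − 41.148 = 951.856.
Reliability = 951.856 / 1333.01 = 0.714.

0.714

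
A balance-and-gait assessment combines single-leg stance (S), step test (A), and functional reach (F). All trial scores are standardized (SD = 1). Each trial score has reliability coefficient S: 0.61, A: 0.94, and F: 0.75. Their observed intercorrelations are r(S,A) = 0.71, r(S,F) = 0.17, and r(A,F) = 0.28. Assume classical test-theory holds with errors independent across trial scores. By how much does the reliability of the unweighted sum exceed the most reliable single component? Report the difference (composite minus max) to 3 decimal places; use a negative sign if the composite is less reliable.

-0.072

Var(sum) = 3 + 2.32 = 5.32; true-score variance = 2.3 + 2.32 = 4.62; composite reliability = 0.8684.
Max component reliability = 0.9400.
Difference = 0.8684 − 0.9400 = -0.072.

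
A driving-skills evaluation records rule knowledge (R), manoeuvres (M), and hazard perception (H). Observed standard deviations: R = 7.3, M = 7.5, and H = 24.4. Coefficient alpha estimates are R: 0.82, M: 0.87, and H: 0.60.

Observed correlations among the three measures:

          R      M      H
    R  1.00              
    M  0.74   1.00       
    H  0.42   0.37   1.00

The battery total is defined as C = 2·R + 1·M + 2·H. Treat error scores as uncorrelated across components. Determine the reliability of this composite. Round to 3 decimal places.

0.729

Var(C) = 2²·7.3² + 7.5² + 2²·24.4² + 2·[2·7.3·7.5·0.74 + 4·7.3·24.4·0.42 + 2·7.5·24.4·0.37] = 2650.85 + 1031.38 = 3682.23.
Because errors are independent across components, Cov(Tᵢ,Tⱼ) = Cov(Xᵢ,Xⱼ); the off-diagonal part of the true-score variance is the same as above.
True-score variance = [2²·7.3²·0.82 + 7.5²·0.87 + 2²·24.4²·0.60] + 1031.38 = 1652.59 + 1031.38 = 2683.98.
Reliability = 2683.98 / 3682.23 = 0.729.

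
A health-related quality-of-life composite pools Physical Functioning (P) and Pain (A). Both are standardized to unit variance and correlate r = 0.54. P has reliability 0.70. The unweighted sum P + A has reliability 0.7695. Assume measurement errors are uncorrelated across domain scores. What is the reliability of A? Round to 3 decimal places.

Var(P+A) = 2 + 2·0.54 = 3.080.
True-score variance = ρ_P + ρ_A + 2·0.54, so 0.7695 = (0.70 + ρ_A + 1.08) / 3.080.
ρ_A = 0.7695·3.080 − 0.70 − 1.08 = 0.590.

0.590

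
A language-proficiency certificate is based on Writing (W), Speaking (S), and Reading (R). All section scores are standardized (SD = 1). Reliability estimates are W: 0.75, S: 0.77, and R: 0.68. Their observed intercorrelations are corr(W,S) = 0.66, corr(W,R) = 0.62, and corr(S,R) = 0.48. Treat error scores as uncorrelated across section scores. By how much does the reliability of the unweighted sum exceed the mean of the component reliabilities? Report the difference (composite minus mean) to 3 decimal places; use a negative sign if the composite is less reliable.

Var(sum) = 3 + 3.52 = 6.52; true-score variance = 2.2 + 3.52 = 5.72; composite reliability = 0.8773.
Mean component reliability = 0.7333.
Difference = 0.8773 − 0.7333 = 0.144.

0.144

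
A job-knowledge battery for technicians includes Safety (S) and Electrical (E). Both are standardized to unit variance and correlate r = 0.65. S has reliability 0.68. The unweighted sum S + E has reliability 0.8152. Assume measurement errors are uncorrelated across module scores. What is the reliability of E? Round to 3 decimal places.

0.710

Var(S+E) = 2 + 2·0.65 = 3.300.
True-score variance = ρ_S + ρ_E + 2·0.65, so 0.8152 = (0.68 + ρ_E + 1.30) / 3.300.
ρ_E = 0.8152·3.300 − 0.68 − 1.30 = 0.710.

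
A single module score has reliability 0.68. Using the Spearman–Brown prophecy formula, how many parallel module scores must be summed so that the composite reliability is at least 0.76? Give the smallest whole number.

k ≥ ρ*(1−ρ₁)/(ρ₁(1−ρ*)) = 0.76·0.32 / (0.68·0.24) = 1.490.
Smallest integer k = 2.

2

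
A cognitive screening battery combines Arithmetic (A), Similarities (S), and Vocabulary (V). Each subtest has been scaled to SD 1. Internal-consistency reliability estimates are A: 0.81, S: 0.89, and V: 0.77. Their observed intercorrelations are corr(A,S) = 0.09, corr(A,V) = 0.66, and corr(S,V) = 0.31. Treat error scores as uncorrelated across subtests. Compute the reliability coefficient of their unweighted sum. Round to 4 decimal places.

0.8965

Var(A+S+V) = 3 + 2·[0.09 + 0.66 + 0.31] = 3 + 2.12 = 5.12.
Because errors are independent across components, Cov(Tᵢ,Tⱼ) = Cov(Xᵢ,Xⱼ); the off-diagonal part of the true-score variance is the same as above.
True-score variance = [0.81 + 0.89 + 0.77] + 2.12 = 2.47 + 2.12 = 4.59.
Reliability = 4.59 / 5.12 = 0.8965.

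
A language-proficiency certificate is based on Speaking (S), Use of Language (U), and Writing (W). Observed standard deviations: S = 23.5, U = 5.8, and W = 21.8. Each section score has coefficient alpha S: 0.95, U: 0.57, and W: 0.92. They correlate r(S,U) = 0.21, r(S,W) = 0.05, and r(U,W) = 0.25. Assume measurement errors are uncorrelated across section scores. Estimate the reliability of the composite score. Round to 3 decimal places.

Var(S+U+W) = 23.5² + 5.8² + 21.8² + 2·[23.5·5.8·0.21 + 23.5·21.8·0.05 + 5.8·21.8·0.25] = 1061.13 + 171.696 = 1232.83.
With uncorrelated errors the cross-covariances are all true-score covariance, so they carry over unchanged; only the diagonal terms shrink to ρᵢσᵢ².
True-score variance = [23.5²·0.95 + 5.8²·0.57 + 21.8²·0.92] + 171.696 = 981.033 + 171.696 = 1152.73.
Reliability = 1152.73 / 1232.83 = 0.935.

0.935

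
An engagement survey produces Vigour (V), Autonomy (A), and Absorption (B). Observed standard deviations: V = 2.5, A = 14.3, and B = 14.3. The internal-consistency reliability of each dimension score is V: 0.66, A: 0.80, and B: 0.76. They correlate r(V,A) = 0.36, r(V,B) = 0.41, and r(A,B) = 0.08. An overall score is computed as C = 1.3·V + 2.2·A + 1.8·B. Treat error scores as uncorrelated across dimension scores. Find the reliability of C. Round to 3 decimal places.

Var(C) = 1.3²·2.5² + 2.2²·14.3² + 1.8²·14.3² + 2·[2.86·2.5·14.3·0.36 + 2.34·2.5·14.3·0.41 + 3.96·14.3·14.3·0.08] = 1662.84 + 271.778 = 1934.62.
Under uncorrelated errors the observed covariances equal the true-score covariances, so only the own-variance terms attenuate.
True-score variance = [1.3²·2.5²·0.66 + 2.2²·14.3²·0.80 + 1.8²·14.3²·0.76] + 271.778 = 1302.29 + 271.778 = 1574.07.
Reliability = 1574.07 / 1934.62 = 0.814.

0.814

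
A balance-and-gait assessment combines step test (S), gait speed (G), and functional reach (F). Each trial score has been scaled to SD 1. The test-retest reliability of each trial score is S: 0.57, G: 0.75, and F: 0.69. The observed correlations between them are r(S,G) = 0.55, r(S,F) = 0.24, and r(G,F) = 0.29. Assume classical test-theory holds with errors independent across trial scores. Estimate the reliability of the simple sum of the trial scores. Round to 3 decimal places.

0.808

Var(S+G+F) = 3 + 2·[0.55 + 0.24 + 0.29] = 3 + 2.16 = 5.16.
Because errors are independent across components, Cov(Tᵢ,Tⱼ) = Cov(Xᵢ,Xⱼ); the off-diagonal part of the true-score variance is the same as above.
True-score variance = [0.57 + 0.75 + 0.69] + 2.16 = 2.01 + 2.16 = 4.17.
Reliability = 4.17 / 5.16 = 0.808.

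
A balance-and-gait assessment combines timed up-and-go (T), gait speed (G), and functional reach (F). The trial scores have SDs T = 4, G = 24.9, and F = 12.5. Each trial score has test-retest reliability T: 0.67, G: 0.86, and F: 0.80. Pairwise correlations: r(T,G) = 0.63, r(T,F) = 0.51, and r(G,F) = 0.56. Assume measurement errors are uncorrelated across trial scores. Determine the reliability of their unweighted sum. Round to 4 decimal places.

0.9064

Var(T+G+F) = 4² + 24.9² + 12.5² + 2·[4·24.9·0.63 + 4·12.5·0.51 + 24.9·12.5·0.56] = 792.26 + 525.096 = 1317.36.
Under uncorrelated errors the observed covariances equal the true-score covariances, so only the own-variance terms attenuate.
True-score variance = [4²·0.67 + 24.9²·0.86 + 12.5²·0.80] + 525.096 = 668.929 + 525.096 = 1194.02.
Reliability = 1194.02 / 1317.36 = 0.9064.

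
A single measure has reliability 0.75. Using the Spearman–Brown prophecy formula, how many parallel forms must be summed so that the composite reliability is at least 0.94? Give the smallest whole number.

6

k ≥ ρ*(1−ρ₁)/(ρ₁(1−ρ*)) = 0.94·0.25 / (0.75·0.06) = 5.222.
Smallest integer k = 6.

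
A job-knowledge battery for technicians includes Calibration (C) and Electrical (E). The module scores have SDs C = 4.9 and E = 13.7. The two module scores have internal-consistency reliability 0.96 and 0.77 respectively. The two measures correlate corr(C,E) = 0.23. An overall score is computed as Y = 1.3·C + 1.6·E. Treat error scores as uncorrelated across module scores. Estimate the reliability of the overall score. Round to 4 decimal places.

0.8084

Var(Y) = 1.3²·4.9² + 1.6²·13.7² + 2·[2.08·4.9·13.7·0.23] = 521.063 + 64.23 = 585.293.
Under uncorrelated errors the observed covariances equal the true-score covariances, so only the own-variance terms attenuate.
True-score variance = [1.3²·4.9²·0.96 + 1.6²·13.7²·0.77] + 64.23 = 408.928 + 64.23 = 473.158.
Reliability = 473.158 / 585.293 = 0.8084.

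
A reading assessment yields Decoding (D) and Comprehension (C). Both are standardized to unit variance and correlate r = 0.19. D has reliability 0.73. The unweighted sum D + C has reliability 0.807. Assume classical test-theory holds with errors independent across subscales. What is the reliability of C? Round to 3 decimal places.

Var(D+C) = 2 + 2·0.19 = 2.380.
True-score variance = ρ_D + ρ_C + 2·0.19, so 0.807 = (0.73 + ρ_C + 0.38) / 2.380.
ρ_C = 0.807·2.380 − 0.73 − 0.38 = 0.811.

0.811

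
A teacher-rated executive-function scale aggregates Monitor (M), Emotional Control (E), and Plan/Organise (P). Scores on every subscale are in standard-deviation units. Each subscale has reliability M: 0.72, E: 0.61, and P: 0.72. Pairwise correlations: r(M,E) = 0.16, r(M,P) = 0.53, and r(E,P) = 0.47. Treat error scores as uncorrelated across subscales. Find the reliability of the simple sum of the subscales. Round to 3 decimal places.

0.821

Var(M+E+P) = 3 + 2·[0.16 + 0.53 + 0.47] = 3 + 2.32 = 5.32.
Under uncorrelated errors the observed covariances equal the true-score covariances, so only the own-variance terms attenuate.
True-score variance = [0.72 + 0.61 + 0.72] + 2.32 = 2.05 + 2.32 = 4.37.
Reliability = 4.37 / 5.32 = 0.821.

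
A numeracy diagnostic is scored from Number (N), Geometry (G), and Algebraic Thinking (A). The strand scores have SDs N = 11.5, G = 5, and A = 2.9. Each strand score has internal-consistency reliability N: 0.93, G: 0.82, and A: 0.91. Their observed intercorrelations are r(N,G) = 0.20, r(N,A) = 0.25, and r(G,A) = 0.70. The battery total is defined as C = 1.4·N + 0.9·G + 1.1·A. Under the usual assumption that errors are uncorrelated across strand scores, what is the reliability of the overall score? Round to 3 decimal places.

0.938

Var(C) = 1.4²·11.5² + 0.9²·5² + 1.1²·2.9² + 2·[1.26·11.5·5·0.20 + 1.54·11.5·2.9·0.25 + 0.99·5·2.9·0.70] = 289.636 + 74.7565 = 364.393.
Because errors are independent across components, Cov(Tᵢ,Tⱼ) = Cov(Xᵢ,Xⱼ); the off-diagonal part of the true-score variance is the same as above.
True-score variance = [1.4²·11.5²·0.93 + 0.9²·5²·0.82 + 1.1²·2.9²·0.91] + 74.7565 = 266.931 + 74.7565 = 341.687.
Reliability = 341.687 / 364.393 = 0.938.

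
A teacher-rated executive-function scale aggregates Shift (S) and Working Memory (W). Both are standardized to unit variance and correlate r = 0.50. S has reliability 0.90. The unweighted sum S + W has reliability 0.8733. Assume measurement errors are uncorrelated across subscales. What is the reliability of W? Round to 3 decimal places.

Var(S+W) = 2 + 2·0.50 = 3.000.
True-score variance = ρ_S + ρ_W + 2·0.50, so 0.8733 = (0.90 + ρ_W + 1.00) / 3.000.
ρ_W = 0.8733·3.000 − 0.90 − 1.00 = 0.720.

0.720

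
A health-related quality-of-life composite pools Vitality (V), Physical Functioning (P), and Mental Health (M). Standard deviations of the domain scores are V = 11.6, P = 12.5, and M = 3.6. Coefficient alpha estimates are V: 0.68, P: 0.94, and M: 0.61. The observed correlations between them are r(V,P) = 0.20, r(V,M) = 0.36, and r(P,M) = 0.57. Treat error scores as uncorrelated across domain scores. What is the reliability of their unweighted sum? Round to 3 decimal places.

Var(V+P+M) = 11.6² + 12.5² + 3.6² + 2·[11.6·12.5·0.20 + 11.6·3.6·0.36 + 12.5·3.6·0.57] = 303.77 + 139.367 = 443.137.
Under uncorrelated errors the observed covariances equal the true-score covariances, so only the own-variance terms attenuate.
True-score variance = [11.6²·0.68 + 12.5²·0.94 + 3.6²·0.61] + 139.367 = 246.281 + 139.367 = 385.649.
Reliability = 385.649 / 443.137 = 0.870.

0.870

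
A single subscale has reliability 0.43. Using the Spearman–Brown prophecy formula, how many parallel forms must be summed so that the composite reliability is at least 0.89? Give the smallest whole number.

11

k ≥ ρ*(1−ρ₁)/(ρ₁(1−ρ*)) = 0.89·0.57 / (0.43·0.11) = 10.725.
Smallest integer k = 11.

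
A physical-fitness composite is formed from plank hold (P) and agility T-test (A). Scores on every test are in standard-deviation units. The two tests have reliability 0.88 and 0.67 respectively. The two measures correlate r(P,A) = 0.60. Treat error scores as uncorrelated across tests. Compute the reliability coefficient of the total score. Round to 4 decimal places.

0.8594

Var(P+A) = 2 + 2·[0.60] = 2 + 1.2 = 3.2.
Under uncorrelated errors the observed covariances equal the true-score covariances, so only the own-variance terms attenuate.
True-score variance = [0.88 + 0.67] + 1.2 = 1.55 + 1.2 = 2.75.
Reliability = 2.75 / 3.2 = 0.8594.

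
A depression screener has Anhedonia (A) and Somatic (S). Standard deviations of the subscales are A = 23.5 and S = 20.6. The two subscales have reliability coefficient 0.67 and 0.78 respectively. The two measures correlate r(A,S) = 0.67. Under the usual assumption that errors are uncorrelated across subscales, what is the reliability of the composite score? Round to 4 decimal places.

Var(A+S) = 23.5² + 20.6² + 2·[23.5·20.6·0.67] = 976.61 + 648.694 = 1625.3.
With uncorrelated errors the cross-covariances are all true-score covariance, so they carry over unchanged; only the diagonal terms shrink to ρᵢσᵢ².
True-score variance = [23.5²·0.67 + 20.6²·0.78] + 648.694 = 701.008 + 648.694 = 1349.7.
Reliability = 1349.7 / 1625.3 = 0.8304.

0.8304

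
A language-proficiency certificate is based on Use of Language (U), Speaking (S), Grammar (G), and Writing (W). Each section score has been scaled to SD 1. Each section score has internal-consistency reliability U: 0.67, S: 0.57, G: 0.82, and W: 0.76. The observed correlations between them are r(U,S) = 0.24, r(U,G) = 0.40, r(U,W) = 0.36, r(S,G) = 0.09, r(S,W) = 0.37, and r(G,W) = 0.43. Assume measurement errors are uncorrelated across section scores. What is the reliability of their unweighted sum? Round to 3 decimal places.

0.848

Var(U+S+G+W) = 4 + 2·[0.24 + 0.40 + 0.36 + 0.09 + 0.37 + 0.43] = 4 + 3.78 = 7.78.
Under uncorrelated errors the observed covariances equal the true-score covariances, so only the own-variance terms attenuate.
True-score variance = [0.67 + 0.57 + 0.82 + 0.76] + 3.78 = 2.82 + 3.78 = 6.6.
Reliability = 6.6 / 7.78 = 0.848.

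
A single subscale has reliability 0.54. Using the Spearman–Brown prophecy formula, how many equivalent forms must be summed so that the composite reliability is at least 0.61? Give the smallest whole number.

2

k ≥ ρ*(1−ρ₁)/(ρ₁(1−ρ*)) = 0.61·0.46 / (0.54·0.39) = 1.332.
Smallest integer k = 2.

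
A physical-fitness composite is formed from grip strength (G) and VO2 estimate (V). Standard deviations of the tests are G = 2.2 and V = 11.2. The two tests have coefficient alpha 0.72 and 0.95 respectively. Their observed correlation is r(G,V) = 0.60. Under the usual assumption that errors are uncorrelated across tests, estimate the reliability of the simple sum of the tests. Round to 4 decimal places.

Var(G+V) = 2.2² + 11.2² + 2·[2.2·11.2·0.60] = 130.28 + 29.568 = 159.848.
With uncorrelated errors the cross-covariances are all true-score covariance, so they carry over unchanged; only the diagonal terms shrink to ρᵢσᵢ².
True-score variance = [2.2²·0.72 + 11.2²·0.95] + 29.568 = 122.653 + 29.568 = 152.221.
Reliability = 152.221 / 159.848 = 0.9523.

0.9523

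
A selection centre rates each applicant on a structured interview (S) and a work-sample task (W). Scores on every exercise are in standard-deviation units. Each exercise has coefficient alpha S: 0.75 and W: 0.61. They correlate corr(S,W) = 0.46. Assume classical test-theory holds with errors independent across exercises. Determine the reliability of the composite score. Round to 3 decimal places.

0.781

Var(S+W) = 2 + 2·[0.46] = 2 + 0.92 = 2.92.
Under uncorrelated errors the observed covariances equal the true-score covariances, so only the own-variance terms attenuate.
True-score variance = [0.75 + 0.61] + 0.92 = 1.36 + 0.92 = 2.28.
Reliability = 2.28 / 2.92 = 0.781.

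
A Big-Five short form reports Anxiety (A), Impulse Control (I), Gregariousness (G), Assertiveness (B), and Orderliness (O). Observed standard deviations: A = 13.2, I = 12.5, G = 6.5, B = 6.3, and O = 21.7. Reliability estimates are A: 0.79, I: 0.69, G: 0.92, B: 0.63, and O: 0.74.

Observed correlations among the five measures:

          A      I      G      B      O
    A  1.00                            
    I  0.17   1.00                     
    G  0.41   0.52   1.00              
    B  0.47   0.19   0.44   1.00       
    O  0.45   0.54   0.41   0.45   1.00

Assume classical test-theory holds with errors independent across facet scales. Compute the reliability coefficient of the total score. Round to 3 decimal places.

Var(A+I+G+B+O) = 13.2² + 12.5² + 6.5² + 6.3² + 21.7² + 2·[13.2·12.5·0.17 + 13.2·6.5·0.41 + 13.2·6.3·0.47 + 13.2·21.7·0.45 + 12.5·6.5·0.52 + 12.5·6.3·0.19 + 12.5·21.7·0.54 + 6.5·6.3·0.44 + 6.5·21.7·0.41 + 6.3·21.7·0.45] = 883.32 + 1144.53 = 2027.85.
Under uncorrelated errors the observed covariances equal the true-score covariances, so only the own-variance terms attenuate.
True-score variance = [13.2²·0.79 + 12.5²·0.69 + 6.5²·0.92 + 6.3²·0.63 + 21.7²·0.74] + 1144.53 = 657.795 + 1144.53 = 1802.33.
Reliability = 1802.33 / 2027.85 = 0.889.

0.889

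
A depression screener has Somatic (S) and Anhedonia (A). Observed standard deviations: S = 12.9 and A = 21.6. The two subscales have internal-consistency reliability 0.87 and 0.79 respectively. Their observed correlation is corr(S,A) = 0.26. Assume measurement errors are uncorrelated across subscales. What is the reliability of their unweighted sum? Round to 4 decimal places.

0.8462

Var(S+A) = 12.9² + 21.6² + 2·[12.9·21.6·0.26] = 632.97 + 144.893 = 777.863.
Under uncorrelated errors the observed covariances equal the true-score covariances, so only the own-variance terms attenuate.
True-score variance = [12.9²·0.87 + 21.6²·0.79] + 144.893 = 513.359 + 144.893 = 658.252.
Reliability = 658.252 / 777.863 = 0.8462.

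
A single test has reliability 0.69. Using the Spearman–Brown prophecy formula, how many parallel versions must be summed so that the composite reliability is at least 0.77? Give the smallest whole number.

2

k ≥ ρ*(1−ρ₁)/(ρ₁(1−ρ*)) = 0.77·0.31 / (0.69·0.23) = 1.504.
Smallest integer k = 2.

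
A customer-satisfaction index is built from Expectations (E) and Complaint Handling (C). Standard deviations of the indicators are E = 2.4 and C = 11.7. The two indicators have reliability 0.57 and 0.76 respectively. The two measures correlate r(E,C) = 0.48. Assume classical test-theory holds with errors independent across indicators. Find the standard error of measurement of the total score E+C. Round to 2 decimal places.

5.94

Var(total) = 142.65 + 26.9568 = 169.607.
True-score variance = 107.32 + 26.9568 = 134.276, so reliability = 0.7917.
Error variance = 169.607 − 134.276 = 35.3304; SEM = √35.3304 = 5.94.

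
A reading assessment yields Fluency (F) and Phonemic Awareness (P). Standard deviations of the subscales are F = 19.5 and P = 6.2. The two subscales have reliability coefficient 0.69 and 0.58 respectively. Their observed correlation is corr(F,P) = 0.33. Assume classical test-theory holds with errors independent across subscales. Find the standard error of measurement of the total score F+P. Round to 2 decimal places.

11.58

Var(total) = 418.69 + 79.794 = 498.484.
True-score variance = 284.668 + 79.794 = 364.462, so reliability = 0.7311.
Error variance = 498.484 − 364.462 = 134.022; SEM = √134.022 = 11.58.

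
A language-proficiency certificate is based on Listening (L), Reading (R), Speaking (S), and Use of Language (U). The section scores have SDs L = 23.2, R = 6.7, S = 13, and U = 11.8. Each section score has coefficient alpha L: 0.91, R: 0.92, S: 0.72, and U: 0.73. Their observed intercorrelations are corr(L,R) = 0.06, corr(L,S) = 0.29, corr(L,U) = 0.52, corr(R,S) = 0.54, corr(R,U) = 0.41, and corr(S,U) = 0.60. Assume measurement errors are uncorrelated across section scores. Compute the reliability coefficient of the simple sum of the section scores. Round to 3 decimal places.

0.920

Var(L+R+S+U) = 23.2² + 6.7² + 13² + 11.8² + 2·[23.2·6.7·0.06 + 23.2·13·0.29 + 23.2·11.8·0.52 + 6.7·13·0.54 + 6.7·11.8·0.41 + 13·11.8·0.60] = 891.37 + 821.268 = 1712.64.
Under uncorrelated errors the observed covariances equal the true-score covariances, so only the own-variance terms attenuate.
True-score variance = [23.2²·0.91 + 6.7²·0.92 + 13²·0.72 + 11.8²·0.73] + 821.268 = 754.422 + 821.268 = 1575.69.
Reliability = 1575.69 / 1712.64 = 0.920.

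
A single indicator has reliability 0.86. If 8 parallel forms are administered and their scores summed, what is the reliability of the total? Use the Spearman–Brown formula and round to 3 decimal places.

0.980

ρ_k = kρ / (1 + (k−1)ρ) = 8·0.86 / (1 + 7·0.86) = 6.880 / 7.020 = 0.980.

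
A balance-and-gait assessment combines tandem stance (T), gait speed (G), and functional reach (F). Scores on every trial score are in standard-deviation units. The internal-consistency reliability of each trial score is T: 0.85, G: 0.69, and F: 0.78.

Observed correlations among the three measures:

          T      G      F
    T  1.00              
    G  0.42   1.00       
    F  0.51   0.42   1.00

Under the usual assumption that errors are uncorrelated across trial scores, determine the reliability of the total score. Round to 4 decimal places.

Var(T+G+F) = 3 + 2·[0.42 + 0.51 + 0.42] = 3 + 2.7 = 5.7.
Under uncorrelated errors the observed covariances equal the true-score covariances, so only the own-variance terms attenuate.
True-score variance = [0.85 + 0.69 + 0.78] + 2.7 = 2.32 + 2.7 = 5.02.
Reliability = 5.02 / 5.7 = 0.8807.

0.8807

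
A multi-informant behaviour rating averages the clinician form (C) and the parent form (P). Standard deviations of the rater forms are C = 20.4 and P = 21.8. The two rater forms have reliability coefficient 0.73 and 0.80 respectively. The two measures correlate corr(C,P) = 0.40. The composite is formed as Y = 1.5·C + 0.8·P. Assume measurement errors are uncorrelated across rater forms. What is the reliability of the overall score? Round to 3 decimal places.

Var(Y) = 1.5²·20.4² + 0.8²·21.8² + 2·[1.2·20.4·21.8·0.40] = 1240.51 + 426.931 = 1667.44.
Because errors are independent across components, Cov(Tᵢ,Tⱼ) = Cov(Xᵢ,Xⱼ); the off-diagonal part of the true-score variance is the same as above.
True-score variance = [1.5²·20.4²·0.73 + 0.8²·21.8²·0.80] + 426.931 = 926.866 + 426.931 = 1353.8.
Reliability = 1353.8 / 1667.44 = 0.812.

0.812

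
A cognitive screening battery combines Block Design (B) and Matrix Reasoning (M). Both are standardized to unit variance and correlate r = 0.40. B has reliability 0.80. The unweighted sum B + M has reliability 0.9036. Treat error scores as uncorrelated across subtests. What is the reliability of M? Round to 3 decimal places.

0.930

Var(B+M) = 2 + 2·0.40 = 2.800.
True-score variance = ρ_B + ρ_M + 2·0.40, so 0.9036 = (0.80 + ρ_M + 0.80) / 2.800.
ρ_M = 0.9036·2.800 − 0.80 − 0.80 = 0.930.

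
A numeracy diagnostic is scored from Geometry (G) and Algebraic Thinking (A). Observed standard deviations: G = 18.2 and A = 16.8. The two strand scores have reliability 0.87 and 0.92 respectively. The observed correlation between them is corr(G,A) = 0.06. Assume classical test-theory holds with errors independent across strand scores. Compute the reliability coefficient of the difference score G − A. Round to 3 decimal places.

0.886

Var(G−A) = 18.2² + 16.8² − 2·18.2·16.8·0.06 = 613.48 − 36.6912 = 576.789.
Because errors are independent across components, Cov(Tᵢ,Tⱼ) = Cov(Xᵢ,Xⱼ); the off-diagonal part of the true-score variance is the same as above.
True-score variance = [18.2²·0.87 + 16.8²·0.92] − 36.6912 = 547.84 − 36.6912 = 511.148.
Reliability = 511.148 / 576.789 = 0.886.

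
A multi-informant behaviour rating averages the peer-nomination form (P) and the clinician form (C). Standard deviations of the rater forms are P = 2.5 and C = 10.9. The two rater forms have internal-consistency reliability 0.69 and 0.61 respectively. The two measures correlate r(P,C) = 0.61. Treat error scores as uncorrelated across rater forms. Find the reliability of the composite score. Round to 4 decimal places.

Var(P+C) = 2.5² + 10.9² + 2·[2.5·10.9·0.61] = 125.06 + 33.245 = 158.305.
Under uncorrelated errors the observed covariances equal the true-score covariances, so only the own-variance terms attenuate.
True-score variance = [2.5²·0.69 + 10.9²·0.61] + 33.245 = 76.7866 + 33.245 = 110.032.
Reliability = 110.032 / 158.305 = 0.6951.

0.6951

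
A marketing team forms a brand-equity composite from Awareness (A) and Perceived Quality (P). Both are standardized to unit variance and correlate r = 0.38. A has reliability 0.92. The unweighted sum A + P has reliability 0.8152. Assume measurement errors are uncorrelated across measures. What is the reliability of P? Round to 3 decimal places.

0.570

Var(A+P) = 2 + 2·0.38 = 2.760.
True-score variance = ρ_A + ρ_P + 2·0.38, so 0.8152 = (0.92 + ρ_P + 0.76) / 2.760.
ρ_P = 0.8152·2.760 − 0.92 − 0.76 = 0.570.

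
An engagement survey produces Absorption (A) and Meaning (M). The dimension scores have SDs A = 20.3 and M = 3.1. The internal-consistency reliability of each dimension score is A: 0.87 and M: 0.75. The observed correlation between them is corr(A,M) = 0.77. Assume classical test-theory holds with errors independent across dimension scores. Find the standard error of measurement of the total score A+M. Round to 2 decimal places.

Var(total) = 421.7 + 96.9122 = 518.612.
True-score variance = 365.726 + 96.9122 = 462.638, so reliability = 0.8921.
Error variance = 518.612 − 462.638 = 55.9742; SEM = √55.9742 = 7.48.

7.48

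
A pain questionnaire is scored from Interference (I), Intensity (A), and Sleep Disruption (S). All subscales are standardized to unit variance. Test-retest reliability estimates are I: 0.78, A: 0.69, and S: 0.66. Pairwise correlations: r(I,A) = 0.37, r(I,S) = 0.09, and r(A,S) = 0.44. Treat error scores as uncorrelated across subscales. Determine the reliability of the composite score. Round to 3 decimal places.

Var(I+A+S) = 3 + 2·[0.37 + 0.09 + 0.44] = 3 + 1.8 = 4.8.
Because errors are independent across components, Cov(Tᵢ,Tⱼ) = Cov(Xᵢ,Xⱼ); the off-diagonal part of the true-score variance is the same as above.
True-score variance = [0.78 + 0.69 + 0.66] + 1.8 = 2.13 + 1.8 = 3.93.
Reliability = 3.93 / 4.8 = 0.819.

0.819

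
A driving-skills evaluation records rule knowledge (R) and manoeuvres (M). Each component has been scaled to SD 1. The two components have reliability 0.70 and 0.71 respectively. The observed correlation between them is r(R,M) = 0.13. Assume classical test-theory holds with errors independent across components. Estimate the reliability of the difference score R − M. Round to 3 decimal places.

0.661

Var(R−M) = 1 + 1 − 2·0.13 = 2 − 0.26 = 1.74.
With uncorrelated errors the cross-covariances are all true-score covariance, so they carry over unchanged; only the diagonal terms shrink to ρᵢσᵢ².
True-score variance = [0.70 + 0.71] − 0.26 = 1.41 − 0.26 = 1.15.
Reliability = 1.15 / 1.74 = 0.661.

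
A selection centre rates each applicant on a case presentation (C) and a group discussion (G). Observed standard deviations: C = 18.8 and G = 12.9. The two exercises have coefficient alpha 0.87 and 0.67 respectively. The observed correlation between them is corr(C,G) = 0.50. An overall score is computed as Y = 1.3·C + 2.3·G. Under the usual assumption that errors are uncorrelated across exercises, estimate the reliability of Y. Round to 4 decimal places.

Var(Y) = 1.3²·18.8² + 2.3²·12.9² + 2·[2.99·18.8·12.9·0.50] = 1477.62 + 725.135 = 2202.76.
Because errors are independent across components, Cov(Tᵢ,Tⱼ) = Cov(Xᵢ,Xⱼ); the off-diagonal part of the true-score variance is the same as above.
True-score variance = [1.3²·18.8²·0.87 + 2.3²·12.9²·0.67] + 725.135 = 1109.47 + 725.135 = 1834.6.
Reliability = 1834.6 / 2202.76 = 0.8329.

0.8329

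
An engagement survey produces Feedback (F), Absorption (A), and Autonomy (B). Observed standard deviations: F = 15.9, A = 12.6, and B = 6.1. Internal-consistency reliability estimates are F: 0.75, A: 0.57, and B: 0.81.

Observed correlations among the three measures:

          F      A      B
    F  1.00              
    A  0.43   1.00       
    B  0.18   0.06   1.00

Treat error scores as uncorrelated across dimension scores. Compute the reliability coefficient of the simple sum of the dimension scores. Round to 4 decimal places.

Var(F+A+B) = 15.9² + 12.6² + 6.1² + 2·[15.9·12.6·0.43 + 15.9·6.1·0.18 + 12.6·6.1·0.06] = 448.78 + 216.432 = 665.212.
Because errors are independent across components, Cov(Tᵢ,Tⱼ) = Cov(Xᵢ,Xⱼ); the off-diagonal part of the true-score variance is the same as above.
True-score variance = [15.9²·0.75 + 12.6²·0.57 + 6.1²·0.81] + 216.432 = 310.241 + 216.432 = 526.673.
Reliability = 526.673 / 665.212 = 0.7917.

0.7917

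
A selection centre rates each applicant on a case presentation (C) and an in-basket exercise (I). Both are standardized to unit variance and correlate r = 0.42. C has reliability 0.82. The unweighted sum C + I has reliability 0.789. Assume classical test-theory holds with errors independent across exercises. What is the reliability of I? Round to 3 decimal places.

Var(C+I) = 2 + 2·0.42 = 2.840.
True-score variance = ρ_C + ρ_I + 2·0.42, so 0.789 = (0.82 + ρ_I + 0.84) / 2.840.
ρ_I = 0.789·2.840 − 0.82 − 0.84 = 0.581.

0.581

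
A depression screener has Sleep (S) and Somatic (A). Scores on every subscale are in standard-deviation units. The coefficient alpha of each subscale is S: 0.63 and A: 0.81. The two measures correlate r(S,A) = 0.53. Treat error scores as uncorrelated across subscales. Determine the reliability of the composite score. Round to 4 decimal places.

0.8170

Var(S+A) = 2 + 2·[0.53] = 2 + 1.06 = 3.06.
Because errors are independent across components, Cov(Tᵢ,Tⱼ) = Cov(Xᵢ,Xⱼ); the off-diagonal part of the true-score variance is the same as above.
True-score variance = [0.63 + 0.81] + 1.06 = 1.44 + 1.06 = 2.5.
Reliability = 2.5 / 3.06 = 0.8170.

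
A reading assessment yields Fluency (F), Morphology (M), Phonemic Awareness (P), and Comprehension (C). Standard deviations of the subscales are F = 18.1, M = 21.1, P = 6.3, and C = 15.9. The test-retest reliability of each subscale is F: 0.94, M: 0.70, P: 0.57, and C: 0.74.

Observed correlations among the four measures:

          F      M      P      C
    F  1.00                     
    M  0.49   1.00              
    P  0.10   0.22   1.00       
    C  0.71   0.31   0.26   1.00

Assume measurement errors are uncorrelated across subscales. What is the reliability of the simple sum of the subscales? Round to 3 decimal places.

Var(F+M+P+C) = 18.1² + 21.1² + 6.3² + 15.9² + 2·[18.1·21.1·0.49 + 18.1·6.3·0.10 + 18.1·15.9·0.71 + 21.1·6.3·0.22 + 21.1·15.9·0.31 + 6.3·15.9·0.26] = 1065.32 + 1124.32 = 2189.64.
Because errors are independent across components, Cov(Tᵢ,Tⱼ) = Cov(Xᵢ,Xⱼ); the off-diagonal part of the true-score variance is the same as above.
True-score variance = [18.1²·0.94 + 21.1²·0.70 + 6.3²·0.57 + 15.9²·0.74] + 1124.32 = 829.303 + 1124.32 = 1953.62.
Reliability = 1953.62 / 2189.64 = 0.892.

0.892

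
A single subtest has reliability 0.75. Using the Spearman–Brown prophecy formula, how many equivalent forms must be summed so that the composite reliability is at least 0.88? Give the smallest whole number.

k ≥ ρ*(1−ρ₁)/(ρ₁(1−ρ*)) = 0.88·0.25 / (0.75·0.12) = 2.444.
Smallest integer k = 3.

3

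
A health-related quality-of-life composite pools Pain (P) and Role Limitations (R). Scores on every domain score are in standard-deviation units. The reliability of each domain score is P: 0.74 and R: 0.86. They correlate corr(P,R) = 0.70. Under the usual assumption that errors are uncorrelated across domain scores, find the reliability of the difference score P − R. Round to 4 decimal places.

0.3333

Var(P−R) = 1 + 1 − 2·0.70 = 2 − 1.4 = 0.6.
Under uncorrelated errors the observed covariances equal the true-score covariances, so only the own-variance terms attenuate.
True-score variance = [0.74 + 0.86] − 1.4 = 1.6 − 1.4 = 0.2.
Reliability = 0.2 / 0.6 = 0.3333.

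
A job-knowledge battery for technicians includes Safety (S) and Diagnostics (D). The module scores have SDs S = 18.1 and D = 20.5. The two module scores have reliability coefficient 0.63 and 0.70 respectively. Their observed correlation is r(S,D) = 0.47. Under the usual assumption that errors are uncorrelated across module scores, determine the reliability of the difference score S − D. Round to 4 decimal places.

0.3803

Var(S−D) = 18.1² + 20.5² − 2·18.1·20.5·0.47 = 747.86 − 348.787 = 399.073.
Because errors are independent across components, Cov(Tᵢ,Tⱼ) = Cov(Xᵢ,Xⱼ); the off-diagonal part of the true-score variance is the same as above.
True-score variance = [18.1²·0.63 + 20.5²·0.70] − 348.787 = 500.569 − 348.787 = 151.782.
Reliability = 151.782 / 399.073 = 0.3803.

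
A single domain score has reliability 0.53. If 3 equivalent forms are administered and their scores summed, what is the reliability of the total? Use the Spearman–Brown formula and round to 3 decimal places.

0.772

ρ_k = kρ / (1 + (k−1)ρ) = 3·0.53 / (1 + 2·0.53) = 1.590 / 2.060 = 0.772.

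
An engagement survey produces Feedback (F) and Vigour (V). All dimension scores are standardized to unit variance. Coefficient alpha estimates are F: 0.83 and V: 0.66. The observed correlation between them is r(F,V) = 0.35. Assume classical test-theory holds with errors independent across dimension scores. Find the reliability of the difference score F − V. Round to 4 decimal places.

0.6077

Var(F−V) = 1 + 1 − 2·0.35 = 2 − 0.7 = 1.3.
With uncorrelated errors the cross-covariances are all true-score covariance, so they carry over unchanged; only the diagonal terms shrink to ρᵢσᵢ².
True-score variance = [0.83 + 0.66] − 0.7 = 1.49 − 0.7 = 0.79.
Reliability = 0.79 / 1.3 = 0.6077.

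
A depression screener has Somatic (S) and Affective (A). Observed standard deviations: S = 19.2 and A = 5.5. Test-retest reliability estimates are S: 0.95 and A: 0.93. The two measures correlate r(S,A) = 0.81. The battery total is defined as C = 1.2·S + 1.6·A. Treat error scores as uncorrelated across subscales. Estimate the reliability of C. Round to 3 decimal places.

Var(C) = 1.2²·19.2² + 1.6²·5.5² + 2·[1.92·19.2·5.5·0.81] = 608.282 + 328.458 = 936.74.
Because errors are independent across components, Cov(Tᵢ,Tⱼ) = Cov(Xᵢ,Xⱼ); the off-diagonal part of the true-score variance is the same as above.
True-score variance = [1.2²·19.2²·0.95 + 1.6²·5.5²·0.93] + 328.458 = 576.319 + 328.458 = 904.777.
Reliability = 904.777 / 936.74 = 0.966.

0.966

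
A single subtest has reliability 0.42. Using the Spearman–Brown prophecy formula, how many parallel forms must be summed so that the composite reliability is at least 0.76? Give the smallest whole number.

k ≥ ρ*(1−ρ₁)/(ρ₁(1−ρ*)) = 0.76·0.58 / (0.42·0.24) = 4.373.
Smallest integer k = 5.

5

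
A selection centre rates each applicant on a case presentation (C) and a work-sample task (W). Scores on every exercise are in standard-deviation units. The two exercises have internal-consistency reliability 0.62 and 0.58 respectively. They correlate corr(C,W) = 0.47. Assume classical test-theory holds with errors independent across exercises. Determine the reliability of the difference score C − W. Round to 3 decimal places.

0.245

Var(C−W) = 1 + 1 − 2·0.47 = 2 − 0.94 = 1.06.
Because errors are independent across components, Cov(Tᵢ,Tⱼ) = Cov(Xᵢ,Xⱼ); the off-diagonal part of the true-score variance is the same as above.
True-score variance = [0.62 + 0.58] − 0.94 = 1.2 − 0.94 = 0.26.
Reliability = 0.26 / 1.06 = 0.245.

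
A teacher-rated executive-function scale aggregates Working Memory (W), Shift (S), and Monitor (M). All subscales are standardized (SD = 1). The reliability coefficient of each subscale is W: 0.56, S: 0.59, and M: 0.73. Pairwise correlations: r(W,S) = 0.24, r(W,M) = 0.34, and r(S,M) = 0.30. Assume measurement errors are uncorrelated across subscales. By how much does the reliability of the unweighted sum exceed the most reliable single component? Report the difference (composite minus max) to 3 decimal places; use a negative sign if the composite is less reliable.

Var(sum) = 3 + 1.76 = 4.76; true-score variance = 1.88 + 1.76 = 3.64; composite reliability = 0.7647.
Max component reliability = 0.7300.
Difference = 0.7647 − 0.7300 = 0.035.

0.035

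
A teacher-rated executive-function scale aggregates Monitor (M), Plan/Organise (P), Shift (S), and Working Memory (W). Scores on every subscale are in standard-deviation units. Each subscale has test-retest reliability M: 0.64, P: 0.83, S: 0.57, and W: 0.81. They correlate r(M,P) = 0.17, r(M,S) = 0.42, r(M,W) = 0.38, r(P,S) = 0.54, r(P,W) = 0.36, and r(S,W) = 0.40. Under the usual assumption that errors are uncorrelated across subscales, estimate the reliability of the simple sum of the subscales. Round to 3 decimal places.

0.865

Var(M+P+S+W) = 4 + 2·[0.17 + 0.42 + 0.38 + 0.54 + 0.36 + 0.40] = 4 + 4.54 = 8.54.
Because errors are independent across components, Cov(Tᵢ,Tⱼ) = Cov(Xᵢ,Xⱼ); the off-diagonal part of the true-score variance is the same as above.
True-score variance = [0.64 + 0.83 + 0.57 + 0.81] + 4.54 = 2.85 + 4.54 = 7.39.
Reliability = 7.39 / 8.54 = 0.865.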